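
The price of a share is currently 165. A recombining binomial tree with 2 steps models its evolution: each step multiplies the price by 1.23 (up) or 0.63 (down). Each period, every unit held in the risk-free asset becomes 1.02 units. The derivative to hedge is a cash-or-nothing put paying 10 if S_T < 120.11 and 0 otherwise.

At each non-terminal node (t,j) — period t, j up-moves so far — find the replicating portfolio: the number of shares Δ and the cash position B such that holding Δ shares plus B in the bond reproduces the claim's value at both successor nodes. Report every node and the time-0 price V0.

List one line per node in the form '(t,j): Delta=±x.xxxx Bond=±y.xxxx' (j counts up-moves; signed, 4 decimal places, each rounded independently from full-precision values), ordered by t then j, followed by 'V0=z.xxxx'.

(0,0): Delta=-0.0347 Bond=6.8964
(1,0): Delta=-0.1603 Bond=20.0980
(1,1): Delta=0.0000 Bond=0.0000
V0=1.1774

Under the risk-neutral measure, an up-move has probability p* = (R−d)/(u−d) = 0.6500 and values discount at R = 1.02.
Terminal values V(2,·): V(2,0)=10.0000, V(2,1)=0.0000, V(2,2)=0.0000
(1,0): S=103.9500. Δ = (V_up−V_dn)/(S_up−S_dn) = (0.0000−10.0000)/(127.8585−65.4885) = -0.1603. V = [p*·0.0000 + (1−p*)·10.0000]/1.02 = 3.4314. B = V − Δ·S = 20.0980.
(1,1): S=202.9500. Δ = (V_up−V_dn)/(S_up−S_dn) = (0.0000−0.0000)/(249.6285−127.8585) = 0.0000. V = [p*·0.0000 + (1−p*)·0.0000]/1.02 = 0.0000. B = V − Δ·S = 0.0000.
(0,0): S=165.0000. Δ = (V_up−V_dn)/(S_up−S_dn) = (0.0000−3.4314)/(202.9500−103.9500) = -0.0347. V = [p*·0.0000 + (1−p*)·3.4314]/1.02 = 1.1774. B = V − Δ·S = 6.8964.
The time-0 hedge costs 1.1774, which is the no-arbitrage price.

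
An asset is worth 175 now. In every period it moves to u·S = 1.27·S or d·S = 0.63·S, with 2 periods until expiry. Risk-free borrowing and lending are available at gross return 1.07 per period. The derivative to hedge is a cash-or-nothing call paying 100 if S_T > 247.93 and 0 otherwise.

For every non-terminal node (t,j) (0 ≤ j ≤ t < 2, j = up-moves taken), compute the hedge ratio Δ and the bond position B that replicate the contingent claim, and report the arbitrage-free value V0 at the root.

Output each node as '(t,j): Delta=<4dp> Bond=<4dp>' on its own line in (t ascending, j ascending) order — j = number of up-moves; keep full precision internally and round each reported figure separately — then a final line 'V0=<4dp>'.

(0,0): Delta=0.5737 Bond=-59.1106
(1,0): Delta=0.0000 Bond=0.0000
(1,1): Delta=0.7030 Bond=-91.9977
V0=41.2836

No-arbitrage ⇒ martingale measure with p* = (R−d)/(u−d) = 0.6875.
Payoff layer (t=2): V(2,0)=0.0000, V(2,1)=0.0000, V(2,2)=100.0000
Node (1,0) S=110.2500: V=(p*·0.0000+(1−p*)·0.0000)/1.07=0.0000; Δ=(0.0000−0.0000)/(140.0175−69.4575)=0.0000; B=V−Δ·S=0.0000
Node (1,1) S=222.2500: V=(p*·100.0000+(1−p*)·0.0000)/1.07=64.2523; Δ=(100.0000−0.0000)/(282.2575−140.0175)=0.7030; B=V−Δ·S=-91.9977
Node (0,0) S=175.0000: V=(p*·64.2523+(1−p*)·0.0000)/1.07=41.2836; Δ=(64.2523−0.0000)/(222.2500−110.2500)=0.5737; B=V−Δ·S=-59.1106
The time-0 hedge costs 41.2836, which is the no-arbitrage price.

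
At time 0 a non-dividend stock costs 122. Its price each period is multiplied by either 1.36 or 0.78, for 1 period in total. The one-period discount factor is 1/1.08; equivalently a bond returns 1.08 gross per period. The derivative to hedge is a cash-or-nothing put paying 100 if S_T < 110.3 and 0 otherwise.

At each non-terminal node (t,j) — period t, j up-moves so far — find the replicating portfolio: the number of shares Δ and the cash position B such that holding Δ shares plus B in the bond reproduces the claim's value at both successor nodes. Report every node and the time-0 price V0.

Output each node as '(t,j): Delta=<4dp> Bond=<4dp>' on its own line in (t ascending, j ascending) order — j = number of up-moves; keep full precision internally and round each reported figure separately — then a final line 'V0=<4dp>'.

(0,0): Delta=-1.4132 Bond=217.1137
V0=44.6999

No-arbitrage ⇒ martingale measure with p* = (R−d)/(u−d) = 0.5172.
Terminal payoffs: V(1,0)=100.0000, V(1,1)=0.0000
  t=0,j=0: stock 122.0000 → up 165.9200 (V=0.0000), down 95.1600 (V=100.0000). Price 44.6999; hedge Δ=-1.4132, bond B=217.1137.
Check: Δ(0,0)·S0 + B(0,0) = 44.6999 = V0.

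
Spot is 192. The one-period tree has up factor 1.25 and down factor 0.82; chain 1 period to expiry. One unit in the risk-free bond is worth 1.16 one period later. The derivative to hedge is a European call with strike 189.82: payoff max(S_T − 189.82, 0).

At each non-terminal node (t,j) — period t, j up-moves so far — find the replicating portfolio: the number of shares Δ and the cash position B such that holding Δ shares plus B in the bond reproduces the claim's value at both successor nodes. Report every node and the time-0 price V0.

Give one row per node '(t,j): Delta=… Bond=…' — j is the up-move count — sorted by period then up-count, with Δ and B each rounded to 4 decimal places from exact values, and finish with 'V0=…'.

(0,0): Delta=0.6078 Bond=-82.4932
V0=34.2045

Risk-neutral probability p* = (R−d)/(u−d) = (1.16−0.82)/(1.25−0.82) = 0.7907.
Terminal values V(1,·): V(1,0)=0.0000, V(1,1)=50.1800
Node (0,0) S=192.0000: V=(p*·50.1800+(1−p*)·0.0000)/1.16=34.2045; Δ=(50.1800−0.0000)/(240.0000−157.4400)=0.6078; B=V−Δ·S=-82.4932
Check: Δ(0,0)·S0 + B(0,0) = 34.2045 = V0.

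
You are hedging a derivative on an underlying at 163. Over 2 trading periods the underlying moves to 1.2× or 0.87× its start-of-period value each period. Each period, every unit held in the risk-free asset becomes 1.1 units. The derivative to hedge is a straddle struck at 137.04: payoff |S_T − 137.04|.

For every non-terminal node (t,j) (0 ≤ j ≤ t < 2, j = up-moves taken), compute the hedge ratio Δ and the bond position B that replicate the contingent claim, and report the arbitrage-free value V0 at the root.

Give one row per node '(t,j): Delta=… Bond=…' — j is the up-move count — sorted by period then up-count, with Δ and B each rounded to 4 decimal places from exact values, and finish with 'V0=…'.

Since d<R<u, set p* = (R−d)/(u−d) = 0.6970; price each node as the discounted p*-expectation of its children.
At expiry t=2: V(2,0)=13.6653, V(2,1)=33.1320, V(2,2)=97.6800
  t=1,j=0: stock 141.8100 → up 170.1720 (V=33.1320), down 123.3747 (V=13.6653). Price 24.7573; hedge Δ=0.4160, bond B=-34.2327.
  t=1,j=1: stock 195.6000 → up 234.7200 (V=97.6800), down 170.1720 (V=33.1320). Price 71.0182; hedge Δ=1.0000, bond B=-124.5818.
  t=0,j=0: stock 163.0000 → up 195.6000 (V=71.0182), down 141.8100 (V=24.7573). Price 51.8179; hedge Δ=0.8600, bond B=-88.3666.
The time-0 hedge costs 51.8179, which is the no-arbitrage price.

(0,0): Delta=0.8600 Bond=-88.3666
(1,0): Delta=0.4160 Bond=-34.2327
(1,1): Delta=1.0000 Bond=-124.5818
V0=51.8179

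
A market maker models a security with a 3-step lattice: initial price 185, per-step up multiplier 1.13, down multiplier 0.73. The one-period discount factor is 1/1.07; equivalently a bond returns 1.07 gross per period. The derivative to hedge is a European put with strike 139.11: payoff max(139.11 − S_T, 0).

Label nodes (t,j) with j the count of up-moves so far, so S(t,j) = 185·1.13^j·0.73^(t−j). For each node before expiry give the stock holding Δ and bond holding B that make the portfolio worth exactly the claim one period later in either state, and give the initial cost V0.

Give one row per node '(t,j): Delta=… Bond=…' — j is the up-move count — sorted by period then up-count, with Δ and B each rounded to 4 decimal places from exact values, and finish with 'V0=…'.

(0,0): Delta=-0.0939 Bond=18.8480
(1,0): Delta=-0.5098 Bond=76.3373
(1,1): Delta=-0.0465 Bond=10.2550
(2,0): Delta=-1.0000 Bond=130.0093
(2,1): Delta=-0.4539 Bond=73.1523
(2,2): Delta=0.0000 Bond=0.0000
V0=1.4826

Under the risk-neutral measure, an up-move has probability p* = (R−d)/(u−d) = 0.8500 and values discount at R = 1.07.
Payoff layer (t=3): V(3,0)=67.1419, V(3,1)=27.7073, V(3,2)=0.0000, V(3,3)=0.0000
  t=2,j=0: stock 98.5865 → up 111.4027 (V=27.7073), down 71.9681 (V=67.1419). Price 31.4228; hedge Δ=-1.0000, bond B=130.0093.
  t=2,j=1: stock 152.6065 → up 172.4453 (V=0.0000), down 111.4027 (V=27.7073). Price 3.8842; hedge Δ=-0.4539, bond B=73.1523.
  t=2,j=2: stock 236.2265 → up 266.9359 (V=0.0000), down 172.4453 (V=0.0000). Price 0.0000; hedge Δ=0.0000, bond B=0.0000.
  t=1,j=0: stock 135.0500 → up 152.6065 (V=3.8842), down 98.5865 (V=31.4228). Price 7.4906; hedge Δ=-0.5098, bond B=76.3373.
  t=1,j=1: stock 209.0500 → up 236.2265 (V=0.0000), down 152.6065 (V=3.8842). Price 0.5445; hedge Δ=-0.0465, bond B=10.2550.
  t=0,j=0: stock 185.0000 → up 209.0500 (V=0.5445), down 135.0500 (V=7.4906). Price 1.4826; hedge Δ=-0.0939, bond B=18.8480.
The time-0 hedge costs 1.4826, which is the no-arbitrage price.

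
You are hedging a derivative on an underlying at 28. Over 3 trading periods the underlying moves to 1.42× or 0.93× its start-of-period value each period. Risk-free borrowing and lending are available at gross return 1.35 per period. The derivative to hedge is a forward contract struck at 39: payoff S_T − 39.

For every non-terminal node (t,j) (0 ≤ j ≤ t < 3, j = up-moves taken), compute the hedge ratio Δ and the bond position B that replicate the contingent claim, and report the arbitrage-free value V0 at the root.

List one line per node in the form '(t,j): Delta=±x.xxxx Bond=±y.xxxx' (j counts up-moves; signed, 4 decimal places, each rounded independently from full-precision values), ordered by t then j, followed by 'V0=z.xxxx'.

(0,0): Delta=1.0000 Bond=-15.8512
(1,0): Delta=1.0000 Bond=-21.3992
(1,1): Delta=1.0000 Bond=-21.3992
(2,0): Delta=1.0000 Bond=-28.8889
(2,1): Delta=1.0000 Bond=-28.8889
(2,2): Delta=1.0000 Bond=-28.8889
V0=12.1488

Since d<R<u, set p* = (R−d)/(u−d) = 0.8571; price each node as the discounted p*-expectation of its children.
Terminal payoffs: V(3,0)=-16.4780, V(3,1)=-4.6116, V(3,2)=13.5071, V(3,3)=41.1721
Node (2,0) S=24.2172: V=(p*·-4.6116+(1−p*)·-16.4780)/1.35=-4.6717; Δ=(-4.6116−-16.4780)/(34.3884−22.5220)=1.0000; B=V−Δ·S=-28.8889
Node (2,1) S=36.9768: V=(p*·13.5071+(1−p*)·-4.6116)/1.35=8.0879; Δ=(13.5071−-4.6116)/(52.5071−34.3884)=1.0000; B=V−Δ·S=-28.8889
Node (2,2) S=56.4592: V=(p*·41.1721+(1−p*)·13.5071)/1.35=27.5703; Δ=(41.1721−13.5071)/(80.1721−52.5071)=1.0000; B=V−Δ·S=-28.8889
Node (1,0) S=26.0400: V=(p*·8.0879+(1−p*)·-4.6717)/1.35=4.6408; Δ=(8.0879−-4.6717)/(36.9768−24.2172)=1.0000; B=V−Δ·S=-21.3992
Node (1,1) S=39.7600: V=(p*·27.5703+(1−p*)·8.0879)/1.35=18.3608; Δ=(27.5703−8.0879)/(56.4592−36.9768)=1.0000; B=V−Δ·S=-21.3992
Node (0,0) S=28.0000: V=(p*·18.3608+(1−p*)·4.6408)/1.35=12.1488; Δ=(18.3608−4.6408)/(39.7600−26.0400)=1.0000; B=V−Δ·S=-15.8512
The time-0 hedge costs 12.1488, which is the no-arbitrage price.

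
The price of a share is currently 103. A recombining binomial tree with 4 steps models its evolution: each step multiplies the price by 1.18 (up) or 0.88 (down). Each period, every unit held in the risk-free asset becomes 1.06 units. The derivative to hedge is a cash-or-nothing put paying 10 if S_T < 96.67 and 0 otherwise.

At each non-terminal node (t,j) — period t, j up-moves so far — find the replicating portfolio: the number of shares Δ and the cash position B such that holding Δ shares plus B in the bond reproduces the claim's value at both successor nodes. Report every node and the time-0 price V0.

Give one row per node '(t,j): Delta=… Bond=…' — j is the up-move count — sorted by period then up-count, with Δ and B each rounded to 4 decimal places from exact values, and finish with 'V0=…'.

(0,0): Delta=-0.0783 Bond=9.4798
(1,0): Delta=-0.1571 Bond=17.1954
(1,1): Delta=-0.0391 Bond=5.2840
(2,0): Delta=-0.2365 Bond=24.5639
(2,1): Delta=-0.1176 Bond=14.0026
(2,2): Delta=0.0000 Bond=0.0000
(3,0): Delta=0.0000 Bond=9.4340
(3,1): Delta=-0.3542 Bond=37.1069
(3,2): Delta=0.0000 Bond=0.0000
(3,3): Delta=0.0000 Bond=0.0000
V0=1.4194

No-arbitrage ⇒ martingale measure with p* = (R−d)/(u−d) = 0.6000.
Payoff layer (t=4): V(4,0)=10.0000, V(4,1)=10.0000, V(4,2)=0.0000, V(4,3)=0.0000, V(4,4)=0.0000
Node (3,0) S=70.1916: V=(p*·10.0000+(1−p*)·10.0000)/1.06=9.4340; Δ=(10.0000−10.0000)/(82.8261−61.7686)=0.0000; B=V−Δ·S=9.4340
Node (3,1) S=94.1206: V=(p*·0.0000+(1−p*)·10.0000)/1.06=3.7736; Δ=(0.0000−10.0000)/(111.0623−82.8261)=-0.3542; B=V−Δ·S=37.1069
Node (3,2) S=126.2071: V=(p*·0.0000+(1−p*)·0.0000)/1.06=0.0000; Δ=(0.0000−0.0000)/(148.9244−111.0623)=0.0000; B=V−Δ·S=0.0000
Node (3,3) S=169.2323: V=(p*·0.0000+(1−p*)·0.0000)/1.06=0.0000; Δ=(0.0000−0.0000)/(199.6941−148.9244)=0.0000; B=V−Δ·S=0.0000
Node (2,0) S=79.7632: V=(p*·3.7736+(1−p*)·9.4340)/1.06=5.6960; Δ=(3.7736−9.4340)/(94.1206−70.1916)=-0.2365; B=V−Δ·S=24.5639
Node (2,1) S=106.9552: V=(p*·0.0000+(1−p*)·3.7736)/1.06=1.4240; Δ=(0.0000−3.7736)/(126.2071−94.1206)=-0.1176; B=V−Δ·S=14.0026
Node (2,2) S=143.4172: V=(p*·0.0000+(1−p*)·0.0000)/1.06=0.0000; Δ=(0.0000−0.0000)/(169.2323−126.2071)=0.0000; B=V−Δ·S=0.0000
Node (1,0) S=90.6400: V=(p*·1.4240+(1−p*)·5.6960)/1.06=2.9555; Δ=(1.4240−5.6960)/(106.9552−79.7632)=-0.1571; B=V−Δ·S=17.1954
Node (1,1) S=121.5400: V=(p*·0.0000+(1−p*)·1.4240)/1.06=0.5374; Δ=(0.0000−1.4240)/(143.4172−106.9552)=-0.0391; B=V−Δ·S=5.2840
Node (0,0) S=103.0000: V=(p*·0.5374+(1−p*)·2.9555)/1.06=1.4194; Δ=(0.5374−2.9555)/(121.5400−90.6400)=-0.0783; B=V−Δ·S=9.4798
Check: Δ(0,0)·S0 + B(0,0) = 1.4194 = V0.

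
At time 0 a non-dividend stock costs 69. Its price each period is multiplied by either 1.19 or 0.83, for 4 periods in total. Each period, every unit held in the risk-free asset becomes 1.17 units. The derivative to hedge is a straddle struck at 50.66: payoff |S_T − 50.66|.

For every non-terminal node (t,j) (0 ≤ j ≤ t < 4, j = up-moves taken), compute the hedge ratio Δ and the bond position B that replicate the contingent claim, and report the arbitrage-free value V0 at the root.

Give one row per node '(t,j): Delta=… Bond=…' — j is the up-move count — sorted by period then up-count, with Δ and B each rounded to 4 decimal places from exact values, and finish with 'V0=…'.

(0,0): Delta=0.9982 Bond=-26.9110
(1,0): Delta=0.9693 Bond=-29.8281
(1,1): Delta=0.9994 Bond=-31.5833
(2,0): Delta=0.5711 Bond=-15.9712
(2,1): Delta=0.9856 Bond=-36.0122
(2,2): Delta=1.0000 Bond=-37.0078
(3,0): Delta=-1.0000 Bond=43.2991
(3,1): Delta=0.6356 Bond=-22.3325
(3,2): Delta=1.0000 Bond=-43.2991
(3,3): Delta=1.0000 Bond=-43.2991
V0=41.9680

The replicating-portfolio and risk-neutral prices coincide; use p* = (1.17−0.83)/(1.19−0.83) = 0.9444 for the latter.
Payoff layer (t=4): V(4,0)=17.9138, V(4,1)=3.7106, V(4,2)=16.6530, V(4,3)=45.8491, V(4,4)=87.7084
(3,0): S=39.4533. Δ = (V_up−V_dn)/(S_up−S_dn) = (3.7106−17.9138)/(46.9494−32.7462) = -1.0000. V = [p*·3.7106 + (1−p*)·17.9138]/1.17 = 3.8458. B = V − Δ·S = 43.2991.
(3,1): S=56.5656. Δ = (V_up−V_dn)/(S_up−S_dn) = (16.6530−3.7106)/(67.3130−46.9494) = 0.6356. V = [p*·16.6530 + (1−p*)·3.7106]/1.17 = 13.6188. B = V − Δ·S = -22.3325.
(3,2): S=81.1000. Δ = (V_up−V_dn)/(S_up−S_dn) = (45.8491−16.6530)/(96.5091−67.3130) = 1.0000. V = [p*·45.8491 + (1−p*)·16.6530]/1.17 = 37.8009. B = V − Δ·S = -43.2991.
(3,3): S=116.2760. Δ = (V_up−V_dn)/(S_up−S_dn) = (87.7084−45.8491)/(138.3684−96.5091) = 1.0000. V = [p*·87.7084 + (1−p*)·45.8491]/1.17 = 72.9768. B = V − Δ·S = -43.2991.
(2,0): S=47.5341. Δ = (V_up−V_dn)/(S_up−S_dn) = (13.6188−3.8458)/(56.5656−39.4533) = 0.5711. V = [p*·13.6188 + (1−p*)·3.8458]/1.17 = 11.1760. B = V − Δ·S = -15.9712.
(2,1): S=68.1513. Δ = (V_up−V_dn)/(S_up−S_dn) = (37.8009−13.6188)/(81.1000−56.5656) = 0.9856. V = [p*·37.8009 + (1−p*)·13.6188]/1.17 = 31.1602. B = V − Δ·S = -36.0122.
(2,2): S=97.7109. Δ = (V_up−V_dn)/(S_up−S_dn) = (72.9768−37.8009)/(116.2760−81.1000) = 1.0000. V = [p*·72.9768 + (1−p*)·37.8009]/1.17 = 60.7031. B = V − Δ·S = -37.0078.
(1,0): S=57.2700. Δ = (V_up−V_dn)/(S_up−S_dn) = (31.1602−11.1760)/(68.1513−47.5341) = 0.9693. V = [p*·31.1602 + (1−p*)·11.1760]/1.17 = 25.6837. B = V − Δ·S = -29.8281.
(1,1): S=82.1100. Δ = (V_up−V_dn)/(S_up−S_dn) = (60.7031−31.1602)/(97.7109−68.1513) = 0.9994. V = [p*·60.7031 + (1−p*)·31.1602]/1.17 = 50.4802. B = V − Δ·S = -31.5833.
(0,0): S=69.0000. Δ = (V_up−V_dn)/(S_up−S_dn) = (50.4802−25.6837)/(82.1100−57.2700) = 0.9982. V = [p*·50.4802 + (1−p*)·25.6837]/1.17 = 41.9680. B = V − Δ·S = -26.9110.
Root portfolio cost Δ·69+B reproduces V0=41.9680.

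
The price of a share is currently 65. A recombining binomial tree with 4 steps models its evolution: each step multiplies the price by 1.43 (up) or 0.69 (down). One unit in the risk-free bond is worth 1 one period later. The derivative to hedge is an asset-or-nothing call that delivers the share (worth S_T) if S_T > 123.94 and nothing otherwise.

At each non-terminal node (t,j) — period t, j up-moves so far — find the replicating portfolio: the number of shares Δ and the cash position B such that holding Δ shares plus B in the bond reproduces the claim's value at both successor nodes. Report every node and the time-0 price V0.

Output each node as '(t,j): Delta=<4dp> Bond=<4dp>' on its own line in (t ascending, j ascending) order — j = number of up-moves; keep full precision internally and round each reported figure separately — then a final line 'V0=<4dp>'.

(0,0): Delta=1.0491 Bond=-37.4116
(1,0): Delta=0.6935 Bond=-21.4609
(1,1): Delta=1.2872 Bond=-59.5367
(2,0): Delta=0.0000 Bond=0.0000
(2,1): Delta=1.1576 Bond=-51.2292
(2,2): Delta=1.3739 Bond=-71.0599
(3,0): Delta=0.0000 Bond=0.0000
(3,1): Delta=0.0000 Bond=0.0000
(3,2): Delta=1.9324 Bond=-122.2892
(3,3): Delta=1.0000 Bond=0.0000
V0=30.7818

Under the risk-neutral measure, an up-move has probability p* = (R−d)/(u−d) = 0.4189 and values discount at R = 1.
Terminal payoffs: V(4,0)=0.0000, V(4,1)=0.0000, V(4,2)=0.0000, V(4,3)=131.1507, V(4,4)=271.8050
(3,0): S=21.3531. Δ = (V_up−V_dn)/(S_up−S_dn) = (0.0000−0.0000)/(30.5349−14.7336) = 0.0000. V = [p*·0.0000 + (1−p*)·0.0000]/1 = 0.0000. B = V − Δ·S = 0.0000.
(3,1): S=44.2535. Δ = (V_up−V_dn)/(S_up−S_dn) = (0.0000−0.0000)/(63.2825−30.5349) = 0.0000. V = [p*·0.0000 + (1−p*)·0.0000]/1 = 0.0000. B = V − Δ·S = 0.0000.
(3,2): S=91.7138. Δ = (V_up−V_dn)/(S_up−S_dn) = (131.1507−0.0000)/(131.1507−63.2825) = 1.9324. V = [p*·131.1507 + (1−p*)·0.0000]/1 = 54.9415. B = V − Δ·S = -122.2892.
(3,3): S=190.0735. Δ = (V_up−V_dn)/(S_up−S_dn) = (271.8050−131.1507)/(271.8050−131.1507) = 1.0000. V = [p*·271.8050 + (1−p*)·131.1507]/1 = 190.0735. B = V − Δ·S = 0.0000.
(2,0): S=30.9465. Δ = (V_up−V_dn)/(S_up−S_dn) = (0.0000−0.0000)/(44.2535−21.3531) = 0.0000. V = [p*·0.0000 + (1−p*)·0.0000]/1 = 0.0000. B = V − Δ·S = 0.0000.
(2,1): S=64.1355. Δ = (V_up−V_dn)/(S_up−S_dn) = (54.9415−0.0000)/(91.7138−44.2535) = 1.1576. V = [p*·54.9415 + (1−p*)·0.0000]/1 = 23.0160. B = V − Δ·S = -51.2292.
(2,2): S=132.9185. Δ = (V_up−V_dn)/(S_up−S_dn) = (190.0735−54.9415)/(190.0735−91.7138) = 1.3739. V = [p*·190.0735 + (1−p*)·54.9415]/1 = 111.5508. B = V − Δ·S = -71.0599.
(1,0): S=44.8500. Δ = (V_up−V_dn)/(S_up−S_dn) = (23.0160−0.0000)/(64.1355−30.9465) = 0.6935. V = [p*·23.0160 + (1−p*)·0.0000]/1 = 9.6419. B = V − Δ·S = -21.4609.
(1,1): S=92.9500. Δ = (V_up−V_dn)/(S_up−S_dn) = (111.5508−23.0160)/(132.9185−64.1355) = 1.2872. V = [p*·111.5508 + (1−p*)·23.0160]/1 = 60.1049. B = V − Δ·S = -59.5367.
(0,0): S=65.0000. Δ = (V_up−V_dn)/(S_up−S_dn) = (60.1049−9.6419)/(92.9500−44.8500) = 1.0491. V = [p*·60.1049 + (1−p*)·9.6419]/1 = 30.7818. B = V − Δ·S = -37.4116.
Check: Δ(0,0)·S0 + B(0,0) = 30.7818 = V0.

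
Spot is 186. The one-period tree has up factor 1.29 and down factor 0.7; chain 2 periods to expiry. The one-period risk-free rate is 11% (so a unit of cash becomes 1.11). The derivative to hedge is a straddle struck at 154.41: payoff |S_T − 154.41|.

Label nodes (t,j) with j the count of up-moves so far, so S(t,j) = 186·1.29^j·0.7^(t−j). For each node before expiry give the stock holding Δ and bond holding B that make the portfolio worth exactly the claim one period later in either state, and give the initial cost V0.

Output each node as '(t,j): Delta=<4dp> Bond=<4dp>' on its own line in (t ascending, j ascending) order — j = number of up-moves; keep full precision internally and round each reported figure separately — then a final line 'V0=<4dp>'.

(0,0): Delta=0.6831 Bond=-56.8148
(1,0): Delta=-0.6473 Bond=110.1461
(1,1): Delta=1.0000 Bond=-139.1081
V0=70.2366

No-arbitrage ⇒ martingale measure with p* = (R−d)/(u−d) = 0.6949.
At expiry t=2: V(2,0)=63.2700, V(2,1)=13.5480, V(2,2)=155.1126
  t=1,j=0: stock 130.2000 → up 167.9580 (V=13.5480), down 91.1400 (V=63.2700). Price 25.8716; hedge Δ=-0.6473, bond B=110.1461.
  t=1,j=1: stock 239.9400 → up 309.5226 (V=155.1126), down 167.9580 (V=13.5480). Price 100.8319; hedge Δ=1.0000, bond B=-139.1081.
  t=0,j=0: stock 186.0000 → up 239.9400 (V=100.8319), down 130.2000 (V=25.8716). Price 70.2366; hedge Δ=0.6831, bond B=-56.8148.
Self-financing check: at every node Δ·S+B equals the discounted successor values.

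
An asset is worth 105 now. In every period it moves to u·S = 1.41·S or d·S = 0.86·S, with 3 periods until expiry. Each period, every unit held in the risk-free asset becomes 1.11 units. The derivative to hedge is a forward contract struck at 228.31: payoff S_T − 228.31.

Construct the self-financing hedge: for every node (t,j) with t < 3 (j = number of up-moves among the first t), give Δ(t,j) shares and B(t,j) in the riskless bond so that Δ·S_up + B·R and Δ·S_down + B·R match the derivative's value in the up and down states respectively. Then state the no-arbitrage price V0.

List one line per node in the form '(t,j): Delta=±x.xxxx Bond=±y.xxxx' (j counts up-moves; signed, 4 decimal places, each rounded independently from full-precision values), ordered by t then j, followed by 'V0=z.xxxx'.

No-arbitrage ⇒ martingale measure with p* = (R−d)/(u−d) = 0.4545.
Terminal payoffs: V(3,0)=-161.5241, V(3,1)=-118.8122, V(3,2)=-48.7846, V(3,3)=66.0282
Node (2,0) S=77.6580: V=(p*·-118.8122+(1−p*)·-161.5241)/1.11=-128.0267; Δ=(-118.8122−-161.5241)/(109.4978−66.7859)=1.0000; B=V−Δ·S=-205.6847
Node (2,1) S=127.3230: V=(p*·-48.7846+(1−p*)·-118.8122)/1.11=-78.3617; Δ=(-48.7846−-118.8122)/(179.5254−109.4978)=1.0000; B=V−Δ·S=-205.6847
Node (2,2) S=208.7505: V=(p*·66.0282+(1−p*)·-48.7846)/1.11=3.0658; Δ=(66.0282−-48.7846)/(294.3382−179.5254)=1.0000; B=V−Δ·S=-205.6847
Node (1,0) S=90.3000: V=(p*·-78.3617+(1−p*)·-128.0267)/1.11=-95.0015; Δ=(-78.3617−-128.0267)/(127.3230−77.6580)=1.0000; B=V−Δ·S=-185.3015
Node (1,1) S=148.0500: V=(p*·3.0658+(1−p*)·-78.3617)/1.11=-37.2515; Δ=(3.0658−-78.3617)/(208.7505−127.3230)=1.0000; B=V−Δ·S=-185.3015
Node (0,0) S=105.0000: V=(p*·-37.2515+(1−p*)·-95.0015)/1.11=-61.9383; Δ=(-37.2515−-95.0015)/(148.0500−90.3000)=1.0000; B=V−Δ·S=-166.9383
The time-0 hedge costs -61.9383, which is the no-arbitrage price.

(0,0): Delta=1.0000 Bond=-166.9383
(1,0): Delta=1.0000 Bond=-185.3015
(1,1): Delta=1.0000 Bond=-185.3015
(2,0): Delta=1.0000 Bond=-205.6847
(2,1): Delta=1.0000 Bond=-205.6847
(2,2): Delta=1.0000 Bond=-205.6847
V0=-61.9383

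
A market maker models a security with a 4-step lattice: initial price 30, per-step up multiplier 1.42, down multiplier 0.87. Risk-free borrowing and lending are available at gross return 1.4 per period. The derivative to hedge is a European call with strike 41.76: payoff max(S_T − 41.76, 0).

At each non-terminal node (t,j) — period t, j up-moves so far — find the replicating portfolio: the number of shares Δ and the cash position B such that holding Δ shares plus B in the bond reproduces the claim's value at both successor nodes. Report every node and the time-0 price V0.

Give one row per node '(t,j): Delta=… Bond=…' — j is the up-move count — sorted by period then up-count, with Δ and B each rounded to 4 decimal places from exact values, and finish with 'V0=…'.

(0,0): Delta=0.9988 Bond=-10.8347
(1,0): Delta=0.9653 Bond=-14.2946
(1,1): Delta=0.9996 Bond=-15.2016
(2,0): Delta=0.2219 Bond=-3.1313
(2,1): Delta=0.9825 Bond=-20.6495
(2,2): Delta=1.0000 Bond=-21.3061
(3,0): Delta=0.0000 Bond=0.0000
(3,1): Delta=0.2270 Bond=-4.5493
(3,2): Delta=1.0000 Bond=-29.8286
(3,3): Delta=1.0000 Bond=-29.8286
V0=19.1302

Risk-neutral probability p* = (R−d)/(u−d) = (1.4−0.87)/(1.42−0.87) = 0.9636.
Payoff layer (t=4): V(4,0)=0.0000, V(4,1)=0.0000, V(4,2)=4.0264, V(4,3)=32.9718, V(4,4)=80.2161
  t=3,j=0: stock 19.7551 → up 28.0522 (V=0.0000), down 17.1869 (V=0.0000). Price 0.0000; hedge Δ=0.0000, bond B=0.0000.
  t=3,j=1: stock 32.2439 → up 45.7864 (V=4.0264), down 28.0522 (V=0.0000). Price 2.7714; hedge Δ=0.2270, bond B=-4.5493.
  t=3,j=2: stock 52.6280 → up 74.7318 (V=32.9718), down 45.7864 (V=4.0264). Price 22.7995; hedge Δ=1.0000, bond B=-29.8286.
  t=3,j=3: stock 85.8986 → up 121.9761 (V=80.2161), down 74.7318 (V=32.9718). Price 56.0701; hedge Δ=1.0000, bond B=-29.8286.
  t=2,j=0: stock 22.7070 → up 32.2439 (V=2.7714), down 19.7551 (V=0.0000). Price 1.9076; hedge Δ=0.2219, bond B=-3.1313.
  t=2,j=1: stock 37.0620 → up 52.6280 (V=22.7995), down 32.2439 (V=2.7714). Price 15.7651; hedge Δ=0.9825, bond B=-20.6495.
  t=2,j=2: stock 60.4920 → up 85.8986 (V=56.0701), down 52.6280 (V=22.7995). Price 39.1859; hedge Δ=1.0000, bond B=-21.3061.
  t=1,j=0: stock 26.1000 → up 37.0620 (V=15.7651), down 22.7070 (V=1.9076). Price 10.9009; hedge Δ=0.9653, bond B=-14.2946.
  t=1,j=1: stock 42.6000 → up 60.4920 (V=39.1859), down 37.0620 (V=15.7651). Price 27.3816; hedge Δ=0.9996, bond B=-15.2016.
  t=0,j=0: stock 30.0000 → up 42.6000 (V=27.3816), down 26.1000 (V=10.9009). Price 19.1302; hedge Δ=0.9988, bond B=-10.8347.
Self-financing check: at every node Δ·S+B equals the discounted successor values.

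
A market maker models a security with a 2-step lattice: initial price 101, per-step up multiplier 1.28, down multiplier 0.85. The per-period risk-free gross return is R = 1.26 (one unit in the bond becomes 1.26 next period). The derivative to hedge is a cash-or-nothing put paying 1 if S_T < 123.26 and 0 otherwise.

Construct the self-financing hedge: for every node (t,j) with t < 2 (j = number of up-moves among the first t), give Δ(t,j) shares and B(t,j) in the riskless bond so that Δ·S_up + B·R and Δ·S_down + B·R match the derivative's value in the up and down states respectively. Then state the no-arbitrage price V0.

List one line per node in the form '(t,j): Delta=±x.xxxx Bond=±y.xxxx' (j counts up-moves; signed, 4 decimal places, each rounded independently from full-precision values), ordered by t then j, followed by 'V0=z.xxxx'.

(0,0): Delta=-0.0174 Bond=1.8171
(1,0): Delta=0.0000 Bond=0.7937
(1,1): Delta=-0.0180 Bond=2.3625
V0=0.0572

Since d<R<u, set p* = (R−d)/(u−d) = 0.9535; price each node as the discounted p*-expectation of its children.
At expiry t=2: V(2,0)=1.0000, V(2,1)=1.0000, V(2,2)=0.0000
(1,0): S=85.8500. Δ = (V_up−V_dn)/(S_up−S_dn) = (1.0000−1.0000)/(109.8880−72.9725) = 0.0000. V = [p*·1.0000 + (1−p*)·1.0000]/1.26 = 0.7937. B = V − Δ·S = 0.7937.
(1,1): S=129.2800. Δ = (V_up−V_dn)/(S_up−S_dn) = (0.0000−1.0000)/(165.4784−109.8880) = -0.0180. V = [p*·0.0000 + (1−p*)·1.0000]/1.26 = 0.0369. B = V − Δ·S = 2.3625.
(0,0): S=101.0000. Δ = (V_up−V_dn)/(S_up−S_dn) = (0.0369−0.7937)/(129.2800−85.8500) = -0.0174. V = [p*·0.0369 + (1−p*)·0.7937]/1.26 = 0.0572. B = V − Δ·S = 1.8171.
Check: Δ(0,0)·S0 + B(0,0) = 0.0572 = V0.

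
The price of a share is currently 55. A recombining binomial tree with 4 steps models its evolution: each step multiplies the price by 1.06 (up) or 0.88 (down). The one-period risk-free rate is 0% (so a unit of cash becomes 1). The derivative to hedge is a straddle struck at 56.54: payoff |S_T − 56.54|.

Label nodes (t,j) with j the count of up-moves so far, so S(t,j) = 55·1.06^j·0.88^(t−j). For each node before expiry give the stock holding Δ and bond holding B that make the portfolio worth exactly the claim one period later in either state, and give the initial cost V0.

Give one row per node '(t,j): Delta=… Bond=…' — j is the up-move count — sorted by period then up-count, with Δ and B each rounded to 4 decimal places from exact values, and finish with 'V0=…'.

(0,0): Delta=-0.1950 Bond=18.2321
(1,0): Delta=-0.8872 Bond=51.7373
(1,1): Delta=0.0924 Bond=1.4795
(2,0): Delta=-1.0000 Bond=56.5400
(2,1): Delta=-0.8404 Bond=49.3359
(2,2): Delta=0.4796 Bond=-22.4487
(3,0): Delta=-1.0000 Bond=56.5400
(3,1): Delta=-1.0000 Bond=56.5400
(3,2): Delta=-0.7742 Bond=45.7339
(3,3): Delta=1.0000 Bond=-56.5400
V0=7.5080

Risk-neutral probability p* = (R−d)/(u−d) = (1−0.88)/(1.06−0.88) = 0.6667.
Payoff layer (t=4): V(4,0)=23.5568, V(4,1)=16.8102, V(4,2)=8.6836, V(4,3)=1.1052, V(4,4)=12.8962
(3,0): S=37.4810. Δ = (V_up−V_dn)/(S_up−S_dn) = (16.8102−23.5568)/(39.7298−32.9832) = -1.0000. V = [p*·16.8102 + (1−p*)·23.5568]/1 = 19.0590. B = V − Δ·S = 56.5400.
(3,1): S=45.1475. Δ = (V_up−V_dn)/(S_up−S_dn) = (8.6836−16.8102)/(47.8564−39.7298) = -1.0000. V = [p*·8.6836 + (1−p*)·16.8102]/1 = 11.3925. B = V − Δ·S = 56.5400.
(3,2): S=54.3822. Δ = (V_up−V_dn)/(S_up−S_dn) = (1.1052−8.6836)/(57.6452−47.8564) = -0.7742. V = [p*·1.1052 + (1−p*)·8.6836]/1 = 3.6313. B = V − Δ·S = 45.7339.
(3,3): S=65.5059. Δ = (V_up−V_dn)/(S_up−S_dn) = (12.8962−1.1052)/(69.4362−57.6452) = 1.0000. V = [p*·12.8962 + (1−p*)·1.1052]/1 = 8.9659. B = V − Δ·S = -56.5400.
(2,0): S=42.5920. Δ = (V_up−V_dn)/(S_up−S_dn) = (11.3925−19.0590)/(45.1475−37.4810) = -1.0000. V = [p*·11.3925 + (1−p*)·19.0590]/1 = 13.9480. B = V − Δ·S = 56.5400.
(2,1): S=51.3040. Δ = (V_up−V_dn)/(S_up−S_dn) = (3.6313−11.3925)/(54.3822−45.1475) = -0.8404. V = [p*·3.6313 + (1−p*)·11.3925]/1 = 6.2184. B = V − Δ·S = 49.3359.
(2,2): S=61.7980. Δ = (V_up−V_dn)/(S_up−S_dn) = (8.9659−3.6313)/(65.5059−54.3822) = 0.4796. V = [p*·8.9659 + (1−p*)·3.6313]/1 = 7.1877. B = V − Δ·S = -22.4487.
(1,0): S=48.4000. Δ = (V_up−V_dn)/(S_up−S_dn) = (6.2184−13.9480)/(51.3040−42.5920) = -0.8872. V = [p*·6.2184 + (1−p*)·13.9480]/1 = 8.7949. B = V − Δ·S = 51.7373.
(1,1): S=58.3000. Δ = (V_up−V_dn)/(S_up−S_dn) = (7.1877−6.2184)/(61.7980−51.3040) = 0.0924. V = [p*·7.1877 + (1−p*)·6.2184]/1 = 6.8646. B = V − Δ·S = 1.4795.
(0,0): S=55.0000. Δ = (V_up−V_dn)/(S_up−S_dn) = (6.8646−8.7949)/(58.3000−48.4000) = -0.1950. V = [p*·6.8646 + (1−p*)·8.7949]/1 = 7.5080. B = V − Δ·S = 18.2321.
Check: Δ(0,0)·S0 + B(0,0) = 7.5080 = V0.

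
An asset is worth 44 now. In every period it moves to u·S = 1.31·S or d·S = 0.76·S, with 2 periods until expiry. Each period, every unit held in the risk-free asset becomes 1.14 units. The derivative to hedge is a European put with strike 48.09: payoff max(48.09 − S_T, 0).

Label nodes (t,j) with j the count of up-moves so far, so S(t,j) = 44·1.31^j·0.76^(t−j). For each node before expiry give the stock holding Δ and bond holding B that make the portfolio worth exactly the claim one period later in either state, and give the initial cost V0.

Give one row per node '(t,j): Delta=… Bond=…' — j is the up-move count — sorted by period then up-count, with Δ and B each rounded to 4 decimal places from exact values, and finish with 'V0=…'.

No-arbitrage ⇒ martingale measure with p* = (R−d)/(u−d) = 0.6909.
Terminal values V(2,·): V(2,0)=22.6756, V(2,1)=4.2836, V(2,2)=0.0000
(1,0): S=33.4400. Δ = (V_up−V_dn)/(S_up−S_dn) = (4.2836−22.6756)/(43.8064−25.4144) = -1.0000. V = [p*·4.2836 + (1−p*)·22.6756]/1.14 = 8.7442. B = V − Δ·S = 42.1842.
(1,1): S=57.6400. Δ = (V_up−V_dn)/(S_up−S_dn) = (0.0000−4.2836)/(75.5084−43.8064) = -0.1351. V = [p*·0.0000 + (1−p*)·4.2836]/1.14 = 1.1614. B = V − Δ·S = 8.9498.
(0,0): S=44.0000. Δ = (V_up−V_dn)/(S_up−S_dn) = (1.1614−8.7442)/(57.6400−33.4400) = -0.3133. V = [p*·1.1614 + (1−p*)·8.7442]/1.14 = 3.0747. B = V − Δ·S = 16.8616.
The time-0 hedge costs 3.0747, which is the no-arbitrage price.

(0,0): Delta=-0.3133 Bond=16.8616
(1,0): Delta=-1.0000 Bond=42.1842
(1,1): Delta=-0.1351 Bond=8.9498
V0=3.0747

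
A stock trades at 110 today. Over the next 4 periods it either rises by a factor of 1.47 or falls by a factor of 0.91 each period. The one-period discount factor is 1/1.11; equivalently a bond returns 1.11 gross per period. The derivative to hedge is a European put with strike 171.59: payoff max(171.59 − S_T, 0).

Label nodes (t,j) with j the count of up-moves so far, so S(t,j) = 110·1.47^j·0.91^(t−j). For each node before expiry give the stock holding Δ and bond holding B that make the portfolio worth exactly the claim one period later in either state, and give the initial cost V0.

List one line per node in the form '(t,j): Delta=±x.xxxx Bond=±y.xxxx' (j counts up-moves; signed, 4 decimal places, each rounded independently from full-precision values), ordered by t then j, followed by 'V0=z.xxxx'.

(0,0): Delta=-0.4078 Bond=68.1107
(1,0): Delta=-0.6084 Bond=95.6864
(1,1): Delta=-0.1842 Bond=39.4524
(2,0): Delta=-0.8407 Bond=127.3735
(2,1): Delta=-0.3496 Bond=68.1212
(2,2): Delta=0.0000 Bond=0.0000
(3,0): Delta=-1.0000 Bond=154.5856
(3,1): Delta=-0.6633 Bond=117.6226
(3,2): Delta=0.0000 Bond=0.0000
(3,3): Delta=0.0000 Bond=0.0000
V0=23.2528

Since d<R<u, set p* = (R−d)/(u−d) = 0.3571; price each node as the discounted p*-expectation of its children.
Terminal values V(4,·): V(4,0)=96.1575, V(4,1)=49.7376, V(4,2)=0.0000, V(4,3)=0.0000, V(4,4)=0.0000
Node (3,0) S=82.8928: V=(p*·49.7376+(1−p*)·96.1575)/1.11=71.6928; Δ=(49.7376−96.1575)/(121.8524−75.4325)=-1.0000; B=V−Δ·S=154.5856
Node (3,1) S=133.9038: V=(p*·0.0000+(1−p*)·49.7376)/1.11=28.8055; Δ=(0.0000−49.7376)/(196.8385−121.8524)=-0.6633; B=V−Δ·S=117.6226
Node (3,2) S=216.3061: V=(p*·0.0000+(1−p*)·0.0000)/1.11=0.0000; Δ=(0.0000−0.0000)/(317.9700−196.8385)=0.0000; B=V−Δ·S=0.0000
Node (3,3) S=349.4175: V=(p*·0.0000+(1−p*)·0.0000)/1.11=0.0000; Δ=(0.0000−0.0000)/(513.6438−317.9700)=0.0000; B=V−Δ·S=0.0000
Node (2,0) S=91.0910: V=(p*·28.8055+(1−p*)·71.6928)/1.11=50.7891; Δ=(28.8055−71.6928)/(133.9038−82.8928)=-0.8407; B=V−Δ·S=127.3735
Node (2,1) S=147.1470: V=(p*·0.0000+(1−p*)·28.8055)/1.11=16.6827; Δ=(0.0000−28.8055)/(216.3061−133.9038)=-0.3496; B=V−Δ·S=68.1212
Node (2,2) S=237.6990: V=(p*·0.0000+(1−p*)·0.0000)/1.11=0.0000; Δ=(0.0000−0.0000)/(349.4175−216.3061)=0.0000; B=V−Δ·S=0.0000
Node (1,0) S=100.1000: V=(p*·16.6827+(1−p*)·50.7891)/1.11=34.7822; Δ=(16.6827−50.7891)/(147.1470−91.0910)=-0.6084; B=V−Δ·S=95.6864
Node (1,1) S=161.7000: V=(p*·0.0000+(1−p*)·16.6827)/1.11=9.6618; Δ=(0.0000−16.6827)/(237.6990−147.1470)=-0.1842; B=V−Δ·S=39.4524
Node (0,0) S=110.0000: V=(p*·9.6618+(1−p*)·34.7822)/1.11=23.2528; Δ=(9.6618−34.7822)/(161.7000−100.1000)=-0.4078; B=V−Δ·S=68.1107
The time-0 hedge costs 23.2528, which is the no-arbitrage price.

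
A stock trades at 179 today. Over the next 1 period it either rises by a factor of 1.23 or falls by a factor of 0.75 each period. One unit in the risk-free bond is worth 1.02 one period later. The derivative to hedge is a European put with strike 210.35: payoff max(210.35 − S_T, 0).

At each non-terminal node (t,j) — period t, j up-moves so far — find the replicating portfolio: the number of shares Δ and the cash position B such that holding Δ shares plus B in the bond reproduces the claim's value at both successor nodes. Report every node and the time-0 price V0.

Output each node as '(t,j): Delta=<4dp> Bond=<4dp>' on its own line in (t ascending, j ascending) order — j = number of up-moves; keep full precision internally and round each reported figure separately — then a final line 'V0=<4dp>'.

Since d<R<u, set p* = (R−d)/(u−d) = 0.5625; price each node as the discounted p*-expectation of its children.
Terminal payoffs: V(1,0)=76.1000, V(1,1)=0.0000
Node (0,0) S=179.0000: V=(p*·0.0000+(1−p*)·76.1000)/1.02=32.6409; Δ=(0.0000−76.1000)/(220.1700−134.2500)=-0.8857; B=V−Δ·S=191.1826
Check: Δ(0,0)·S0 + B(0,0) = 32.6409 = V0.

(0,0): Delta=-0.8857 Bond=191.1826
V0=32.6409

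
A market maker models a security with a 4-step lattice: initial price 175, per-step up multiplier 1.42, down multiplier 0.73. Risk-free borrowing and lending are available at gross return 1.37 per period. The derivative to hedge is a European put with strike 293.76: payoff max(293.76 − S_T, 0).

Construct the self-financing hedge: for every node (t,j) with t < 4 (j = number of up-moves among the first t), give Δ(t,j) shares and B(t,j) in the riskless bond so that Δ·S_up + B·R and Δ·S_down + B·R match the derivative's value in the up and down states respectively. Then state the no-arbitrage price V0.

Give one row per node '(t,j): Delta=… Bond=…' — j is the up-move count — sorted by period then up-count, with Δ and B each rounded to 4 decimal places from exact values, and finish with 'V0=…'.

Under the risk-neutral measure, an up-move has probability p* = (R−d)/(u−d) = 0.9275 and values discount at R = 1.37.
Payoff layer (t=4): V(4,0)=244.0631, V(4,1)=197.0893, V(4,2)=105.7156, V(4,3)=0.0000, V(4,4)=0.0000
  t=3,j=0: stock 68.0780 → up 96.6707 (V=197.0893), down 49.6969 (V=244.0631). Price 146.3454; hedge Δ=-1.0000, bond B=214.4234.
  t=3,j=1: stock 132.4256 → up 188.0444 (V=105.7156), down 96.6707 (V=197.0893). Price 81.9977; hedge Δ=-1.0000, bond B=214.4234.
  t=3,j=2: stock 257.5951 → up 365.7850 (V=0.0000), down 188.0444 (V=105.7156). Price 5.5916; hedge Δ=-0.5948, bond B=158.8026.
  t=3,j=3: stock 501.0754 → up 711.5271 (V=0.0000), down 365.7850 (V=0.0000). Price 0.0000; hedge Δ=0.0000, bond B=0.0000.
  t=2,j=0: stock 93.2575 → up 132.4256 (V=81.9977), down 68.0780 (V=146.3454). Price 63.2559; hedge Δ=-1.0000, bond B=156.5134.
  t=2,j=1: stock 181.4050 → up 257.5951 (V=5.5916), down 132.4256 (V=81.9977). Price 8.1229; hedge Δ=-0.6104, bond B=118.8563.
  t=2,j=2: stock 352.8700 → up 501.0754 (V=0.0000), down 257.5951 (V=5.5916). Price 0.2958; hedge Δ=-0.0230, bond B=8.3996.
  t=1,j=0: stock 127.7500 → up 181.4050 (V=8.1229), down 93.2575 (V=63.2559). Price 8.8453; hedge Δ=-0.6255, bond B=88.7482.
  t=1,j=1: stock 248.5000 → up 352.8700 (V=0.2958), down 181.4050 (V=8.1229). Price 0.6299; hedge Δ=-0.0456, bond B=11.9735.
  t=0,j=0: stock 175.0000 → up 248.5000 (V=0.6299), down 127.7500 (V=8.8453). Price 0.8943; hedge Δ=-0.0680, bond B=12.8006.
Root portfolio cost Δ·175+B reproduces V0=0.8943.

(0,0): Delta=-0.0680 Bond=12.8006
(1,0): Delta=-0.6255 Bond=88.7482
(1,1): Delta=-0.0456 Bond=11.9735
(2,0): Delta=-1.0000 Bond=156.5134
(2,1): Delta=-0.6104 Bond=118.8563
(2,2): Delta=-0.0230 Bond=8.3996
(3,0): Delta=-1.0000 Bond=214.4234
(3,1): Delta=-1.0000 Bond=214.4234
(3,2): Delta=-0.5948 Bond=158.8026
(3,3): Delta=0.0000 Bond=0.0000
V0=0.8943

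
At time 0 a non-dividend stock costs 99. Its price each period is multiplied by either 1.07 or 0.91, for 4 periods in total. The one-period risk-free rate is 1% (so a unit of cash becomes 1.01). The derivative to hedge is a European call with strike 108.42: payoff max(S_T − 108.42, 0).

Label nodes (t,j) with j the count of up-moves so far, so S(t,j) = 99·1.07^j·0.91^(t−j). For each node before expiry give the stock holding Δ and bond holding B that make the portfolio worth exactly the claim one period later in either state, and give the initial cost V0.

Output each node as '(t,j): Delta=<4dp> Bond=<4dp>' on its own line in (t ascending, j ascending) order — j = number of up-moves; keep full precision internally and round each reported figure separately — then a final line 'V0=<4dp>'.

(0,0): Delta=0.3426 Bond=-30.1064
(1,0): Delta=0.0516 Bond=-4.1922
(1,1): Delta=0.4911 Bond=-46.1366
(2,0): Delta=0.0000 Bond=0.0000
(2,1): Delta=0.0780 Bond=-6.7746
(2,2): Delta=0.7019 Bond=-70.4921
(3,0): Delta=0.0000 Bond=0.0000
(3,1): Delta=0.0000 Bond=0.0000
(3,2): Delta=0.1178 Bond=-10.9477
(3,3): Delta=1.0000 Bond=-107.3465
V0=3.8146

Risk-neutral probability p* = (R−d)/(u−d) = (1.01−0.91)/(1.07−0.91) = 0.6250.
Terminal values V(4,·): V(4,0)=0.0000, V(4,1)=0.0000, V(4,2)=0.0000, V(4,3)=1.9441, V(4,4)=21.3488
  t=3,j=0: stock 74.6035 → up 79.8258 (V=0.0000), down 67.8892 (V=0.0000). Price 0.0000; hedge Δ=0.0000, bond B=0.0000.
  t=3,j=1: stock 87.7206 → up 93.8611 (V=0.0000), down 79.8258 (V=0.0000). Price 0.0000; hedge Δ=0.0000, bond B=0.0000.
  t=3,j=2: stock 103.1440 → up 110.3641 (V=1.9441), down 93.8611 (V=0.0000). Price 1.2030; hedge Δ=0.1178, bond B=-10.9477.
  t=3,j=3: stock 121.2793 → up 129.7688 (V=21.3488), down 110.3641 (V=1.9441). Price 13.9327; hedge Δ=1.0000, bond B=-107.3465.
  t=2,j=0: stock 81.9819 → up 87.7206 (V=0.0000), down 74.6035 (V=0.0000). Price 0.0000; hedge Δ=0.0000, bond B=0.0000.
  t=2,j=1: stock 96.3963 → up 103.1440 (V=1.2030), down 87.7206 (V=0.0000). Price 0.7445; hedge Δ=0.0780, bond B=-6.7746.
  t=2,j=2: stock 113.3451 → up 121.2793 (V=13.9327), down 103.1440 (V=1.2030). Price 9.0684; hedge Δ=0.7019, bond B=-70.4921.
  t=1,j=0: stock 90.0900 → up 96.3963 (V=0.7445), down 81.9819 (V=0.0000). Price 0.4607; hedge Δ=0.0516, bond B=-4.1922.
  t=1,j=1: stock 105.9300 → up 113.3451 (V=9.0684), down 96.3963 (V=0.7445). Price 5.8880; hedge Δ=0.4911, bond B=-46.1366.
  t=0,j=0: stock 99.0000 → up 105.9300 (V=5.8880), down 90.0900 (V=0.4607). Price 3.8146; hedge Δ=0.3426, bond B=-30.1064.
Self-financing check: at every node Δ·S+B equals the discounted successor values.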